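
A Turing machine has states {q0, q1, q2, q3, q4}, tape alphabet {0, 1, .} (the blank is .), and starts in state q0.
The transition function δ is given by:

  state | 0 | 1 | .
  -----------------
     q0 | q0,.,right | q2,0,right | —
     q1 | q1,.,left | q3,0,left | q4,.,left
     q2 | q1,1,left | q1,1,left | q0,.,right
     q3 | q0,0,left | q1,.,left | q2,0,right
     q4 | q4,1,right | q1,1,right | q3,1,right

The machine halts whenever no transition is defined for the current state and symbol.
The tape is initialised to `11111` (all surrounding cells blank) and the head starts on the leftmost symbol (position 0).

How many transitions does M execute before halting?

29

q0 | .....[1]1111   read 1 → write 0, move right, go to q2
q2 | .....0[1]111   read 1 → write 1, move left, go to q1
q1 | .....[0]1111   read 0 → write ., move left, go to q1
q1 | ....[.].1111   read . → write ., move left, go to q4
q4 | ...[.]..1111   read . → write 1, move right, go to q3
q3 | ...1[.].1111   read . → write 0, move right, go to q2
q2 | ...10[.]1111   read . → write ., move right, go to q0
q0 | ...10.[1]111   read 1 → write 0, move right, go to q2
q2 | ...10.0[1]11   read 1 → write 1, move left, go to q1
q1 | ...10.[0]111   read 0 → write ., move left, go to q1
q1 | ...10[.].111   read . → write ., move left, go to q4
q4 | ...1[0]..111   read 0 → write 1, move right, go to q4
q4 | ...11[.].111   read . → write 1, move right, go to q3
q3 | ...111[.]111   read . → write 0, move right, go to q2
q2 | ...1110[1]11   read 1 → write 1, move left, go to q1
q1 | ...111[0]111   read 0 → write ., move left, go to q1
q1 | ...11[1].111   read 1 → write 0, move left, go to q3
q3 | ...1[1]0.111   read 1 → write ., move left, go to q1
q1 | ...[1].0.111   read 1 → write 0, move left, go to q3
q3 | ..[.]0.0.111   read . → write 0, move right, go to q2
q2 | ..0[0].0.111   read 0 → write 1, move left, go to q1
q1 | ..[0]1.0.111   read 0 → write ., move left, go to q1
q1 | .[.].1.0.111   read . → write ., move left, go to q4
q4 | [.]..1.0.111   read . → write 1, move right, go to q3
q3 | 1[.].1.0.111   read . → write 0, move right, go to q2
q2 | 10[.]1.0.111   read . → write ., move right, go to q0
q0 | 10.[1].0.111   read 1 → write 0, move right, go to q2
q2 | 10.0[.]0.111   read . → write ., move right, go to q0
q0 | 10.0.[0].111   read 0 → write ., move right, go to q0
q0 | 10.0..[.]111
M halts after 29 transitions.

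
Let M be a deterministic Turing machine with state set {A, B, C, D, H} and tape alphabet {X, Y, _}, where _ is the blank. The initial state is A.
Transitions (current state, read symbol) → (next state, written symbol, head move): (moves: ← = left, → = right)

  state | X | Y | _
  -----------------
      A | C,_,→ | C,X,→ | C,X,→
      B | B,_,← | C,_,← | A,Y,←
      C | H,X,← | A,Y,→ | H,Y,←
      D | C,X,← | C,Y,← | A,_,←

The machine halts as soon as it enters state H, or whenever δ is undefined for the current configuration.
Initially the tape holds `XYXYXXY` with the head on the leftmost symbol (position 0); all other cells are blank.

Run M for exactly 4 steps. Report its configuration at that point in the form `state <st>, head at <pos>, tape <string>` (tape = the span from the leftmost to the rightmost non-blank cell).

state A, head at 4, tape Y_YXXY

A | [X]YXYXXY   read X → write _, move →, go to C
C | _[Y]XYXXY   read Y → write Y, move →, go to A
A | _Y[X]YXXY   read X → write _, move →, go to C
C | _Y_[Y]XXY   read Y → write Y, move →, go to A
A | _Y_Y[X]XY
After 4 steps: state A, head at 4, tape Y_YXXY.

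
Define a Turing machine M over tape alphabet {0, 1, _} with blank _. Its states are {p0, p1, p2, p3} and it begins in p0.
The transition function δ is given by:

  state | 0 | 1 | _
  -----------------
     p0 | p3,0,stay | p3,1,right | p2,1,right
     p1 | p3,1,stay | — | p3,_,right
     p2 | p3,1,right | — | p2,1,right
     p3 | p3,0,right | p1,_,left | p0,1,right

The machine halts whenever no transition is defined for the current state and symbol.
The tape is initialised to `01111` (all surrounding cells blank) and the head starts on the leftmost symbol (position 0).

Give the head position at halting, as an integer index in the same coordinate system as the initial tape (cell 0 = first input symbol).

2

state=p0 head=0 tape=_[0]1111   (p0,0)→(p3,0,stay)
state=p3 head=0 tape=_[0]1111   (p3,0)→(p3,0,right)
state=p3 head=1 tape=_0[1]111   (p3,1)→(p1,_,left)
state=p1 head=0 tape=_[0]_111   (p1,0)→(p3,1,stay)
state=p3 head=0 tape=_[1]_111   (p3,1)→(p1,_,left)
state=p1 head=-1 tape=[_]__111   (p1,_)→(p3,_,right)
state=p3 head=0 tape=_[_]_111   (p3,_)→(p0,1,right)
state=p0 head=1 tape=_1[_]111   (p0,_)→(p2,1,right)
state=p2 head=2 tape=_11[1]11
At halt the head is at cell 2.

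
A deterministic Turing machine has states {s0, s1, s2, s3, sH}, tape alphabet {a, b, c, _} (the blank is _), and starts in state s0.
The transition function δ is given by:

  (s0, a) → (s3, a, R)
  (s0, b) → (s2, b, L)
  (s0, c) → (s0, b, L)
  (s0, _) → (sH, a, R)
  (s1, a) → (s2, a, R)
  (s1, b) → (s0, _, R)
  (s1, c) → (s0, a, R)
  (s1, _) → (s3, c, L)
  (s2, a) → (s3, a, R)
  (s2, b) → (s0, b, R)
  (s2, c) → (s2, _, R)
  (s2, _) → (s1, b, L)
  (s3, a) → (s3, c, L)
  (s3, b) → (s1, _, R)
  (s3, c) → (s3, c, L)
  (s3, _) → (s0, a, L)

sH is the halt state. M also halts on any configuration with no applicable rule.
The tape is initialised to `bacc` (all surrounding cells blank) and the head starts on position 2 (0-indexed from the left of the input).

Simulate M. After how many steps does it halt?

5

state=s0 head=2 tape=ba[c]c__   (s0,c)→(s0,b,L)
state=s0 head=1 tape=b[a]bc__   (s0,a)→(s3,a,R)
state=s3 head=2 tape=ba[b]c__   (s3,b)→(s1,_,R)
state=s1 head=3 tape=ba_[c]__   (s1,c)→(s0,a,R)
state=s0 head=4 tape=ba_a[_]_   (s0,_)→(sH,a,R)
state=sH head=5 tape=ba_aa[_]
M halts after 5 transitions.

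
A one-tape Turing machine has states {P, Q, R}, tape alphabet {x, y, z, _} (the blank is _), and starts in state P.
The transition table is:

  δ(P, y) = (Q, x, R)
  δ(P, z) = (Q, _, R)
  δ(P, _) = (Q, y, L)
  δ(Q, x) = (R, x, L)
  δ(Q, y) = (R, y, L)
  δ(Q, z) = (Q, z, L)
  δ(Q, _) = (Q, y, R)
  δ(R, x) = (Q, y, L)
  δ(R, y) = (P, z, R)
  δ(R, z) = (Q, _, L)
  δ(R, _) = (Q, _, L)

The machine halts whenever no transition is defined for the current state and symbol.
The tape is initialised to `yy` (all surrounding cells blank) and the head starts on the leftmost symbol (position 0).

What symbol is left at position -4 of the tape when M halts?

state=P head=0 tape=______[y]y   (P,y)→(Q,x,R)
state=Q head=1 tape=______x[y]   (Q,y)→(R,y,L)
state=R head=0 tape=______[x]y   (R,x)→(Q,y,L)
state=Q head=-1 tape=_____[_]yy   (Q,_)→(Q,y,R)
state=Q head=0 tape=_____y[y]y   (Q,y)→(R,y,L)
state=R head=-1 tape=_____[y]yy   (R,y)→(P,z,R)
state=P head=0 tape=_____z[y]y   (P,y)→(Q,x,R)
state=Q head=1 tape=_____zx[y]   (Q,y)→(R,y,L)
state=R head=0 tape=_____z[x]y   (R,x)→(Q,y,L)
state=Q head=-1 tape=_____[z]yy   (Q,z)→(Q,z,L)
state=Q head=-2 tape=____[_]zyy   (Q,_)→(Q,y,R)
state=Q head=-1 tape=____y[z]yy   (Q,z)→(Q,z,L)
state=Q head=-2 tape=____[y]zyy   (Q,y)→(R,y,L)
state=R head=-3 tape=___[_]yzyy   (R,_)→(Q,_,L)
state=Q head=-4 tape=__[_]_yzyy   (Q,_)→(Q,y,R)
state=Q head=-3 tape=__y[_]yzyy   (Q,_)→(Q,y,R)
state=Q head=-2 tape=__yy[y]zyy   (Q,y)→(R,y,L)
state=R head=-3 tape=__y[y]yzyy   (R,y)→(P,z,R)
state=P head=-2 tape=__yz[y]zyy   (P,y)→(Q,x,R)
state=Q head=-1 tape=__yzx[z]yy   (Q,z)→(Q,z,L)
state=Q head=-2 tape=__yz[x]zyy   (Q,x)→(R,x,L)
state=R head=-3 tape=__y[z]xzyy   (R,z)→(Q,_,L)
state=Q head=-4 tape=__[y]_xzyy   (Q,y)→(R,y,L)
state=R head=-5 tape=_[_]y_xzyy   (R,_)→(Q,_,L)
state=Q head=-6 tape=[_]_y_xzyy   (Q,_)→(Q,y,R)
state=Q head=-5 tape=y[_]y_xzyy   (Q,_)→(Q,y,R)
state=Q head=-4 tape=yy[y]_xzyy   (Q,y)→(R,y,L)
state=R head=-5 tape=y[y]y_xzyy   (R,y)→(P,z,R)
state=P head=-4 tape=yz[y]_xzyy   (P,y)→(Q,x,R)
state=Q head=-3 tape=yzx[_]xzyy   (Q,_)→(Q,y,R)
state=Q head=-2 tape=yzxy[x]zyy   (Q,x)→(R,x,L)
state=R head=-3 tape=yzx[y]xzyy   (R,y)→(P,z,R)
state=P head=-2 tape=yzxz[x]zyy
Cell -4 holds x when M halts.

x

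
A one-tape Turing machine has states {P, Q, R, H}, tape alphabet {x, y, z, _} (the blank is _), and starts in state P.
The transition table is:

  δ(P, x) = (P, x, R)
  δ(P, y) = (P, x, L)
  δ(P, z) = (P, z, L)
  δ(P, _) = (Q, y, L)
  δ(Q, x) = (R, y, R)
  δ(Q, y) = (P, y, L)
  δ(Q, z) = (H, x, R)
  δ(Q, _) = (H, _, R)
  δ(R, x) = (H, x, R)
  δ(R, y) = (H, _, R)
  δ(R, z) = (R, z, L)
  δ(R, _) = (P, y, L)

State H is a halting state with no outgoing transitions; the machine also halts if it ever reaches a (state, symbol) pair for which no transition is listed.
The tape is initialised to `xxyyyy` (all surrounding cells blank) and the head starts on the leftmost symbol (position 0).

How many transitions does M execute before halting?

state=P head=0 tape=[x]xyyyy__   (P,x)→(P,x,R)
state=P head=1 tape=x[x]yyyy__   (P,x)→(P,x,R)
state=P head=2 tape=xx[y]yyy__   (P,y)→(P,x,L)
state=P head=1 tape=x[x]xyyy__   (P,x)→(P,x,R)
state=P head=2 tape=xx[x]yyy__   (P,x)→(P,x,R)
state=P head=3 tape=xxx[y]yy__   (P,y)→(P,x,L)
state=P head=2 tape=xx[x]xyy__   (P,x)→(P,x,R)
state=P head=3 tape=xxx[x]yy__   (P,x)→(P,x,R)
state=P head=4 tape=xxxx[y]y__   (P,y)→(P,x,L)
state=P head=3 tape=xxx[x]xy__   (P,x)→(P,x,R)
state=P head=4 tape=xxxx[x]y__   (P,x)→(P,x,R)
state=P head=5 tape=xxxxx[y]__   (P,y)→(P,x,L)
state=P head=4 tape=xxxx[x]x__   (P,x)→(P,x,R)
state=P head=5 tape=xxxxx[x]__   (P,x)→(P,x,R)
state=P head=6 tape=xxxxxx[_]_   (P,_)→(Q,y,L)
state=Q head=5 tape=xxxxx[x]y_   (Q,x)→(R,y,R)
state=R head=6 tape=xxxxxy[y]_   (R,y)→(H,_,R)
state=H head=7 tape=xxxxxy_[_]
M halts after 17 transitions.

17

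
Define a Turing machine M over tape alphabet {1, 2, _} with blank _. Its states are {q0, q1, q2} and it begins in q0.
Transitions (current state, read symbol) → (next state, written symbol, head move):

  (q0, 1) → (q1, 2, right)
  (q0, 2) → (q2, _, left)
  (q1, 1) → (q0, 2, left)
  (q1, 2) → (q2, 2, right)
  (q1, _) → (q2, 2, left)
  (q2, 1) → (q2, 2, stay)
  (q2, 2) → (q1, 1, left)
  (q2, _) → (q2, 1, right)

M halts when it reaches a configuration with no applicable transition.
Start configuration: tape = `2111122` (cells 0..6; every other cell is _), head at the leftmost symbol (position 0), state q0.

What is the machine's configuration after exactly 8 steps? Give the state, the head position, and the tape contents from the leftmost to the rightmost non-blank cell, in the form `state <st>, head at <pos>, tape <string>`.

state q2, head at 1, tape 22111122

state=q0 head=0 tape=_[2]111122   (q0,2)→(q2,_,left)
state=q2 head=-1 tape=[_]_111122   (q2,_)→(q2,1,right)
state=q2 head=0 tape=1[_]111122   (q2,_)→(q2,1,right)
state=q2 head=1 tape=11[1]11122   (q2,1)→(q2,2,stay)
state=q2 head=1 tape=11[2]11122   (q2,2)→(q1,1,left)
state=q1 head=0 tape=1[1]111122   (q1,1)→(q0,2,left)
state=q0 head=-1 tape=[1]2111122   (q0,1)→(q1,2,right)
state=q1 head=0 tape=2[2]111122   (q1,2)→(q2,2,right)
state=q2 head=1 tape=22[1]11122
After 8 steps: state q2, head at 1, tape 22111122.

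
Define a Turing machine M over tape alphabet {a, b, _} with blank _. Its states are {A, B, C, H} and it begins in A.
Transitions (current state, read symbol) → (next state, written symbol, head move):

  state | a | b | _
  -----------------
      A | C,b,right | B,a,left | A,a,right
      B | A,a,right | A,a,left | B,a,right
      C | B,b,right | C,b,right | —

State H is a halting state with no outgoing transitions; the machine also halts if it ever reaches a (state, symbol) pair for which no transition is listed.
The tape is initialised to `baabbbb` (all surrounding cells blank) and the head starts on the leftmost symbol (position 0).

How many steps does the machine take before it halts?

state=A head=0 tape=_[b]aabbbb_   (A,b)→(B,a,left)
state=B head=-1 tape=[_]aaabbbb_   (B,_)→(B,a,right)
state=B head=0 tape=a[a]aabbbb_   (B,a)→(A,a,right)
state=A head=1 tape=aa[a]abbbb_   (A,a)→(C,b,right)
state=C head=2 tape=aab[a]bbbb_   (C,a)→(B,b,right)
state=B head=3 tape=aabb[b]bbb_   (B,b)→(A,a,left)
state=A head=2 tape=aab[b]abbb_   (A,b)→(B,a,left)
state=B head=1 tape=aa[b]aabbb_   (B,b)→(A,a,left)
state=A head=0 tape=a[a]aaabbb_   (A,a)→(C,b,right)
state=C head=1 tape=ab[a]aabbb_   (C,a)→(B,b,right)
state=B head=2 tape=abb[a]abbb_   (B,a)→(A,a,right)
state=A head=3 tape=abba[a]bbb_   (A,a)→(C,b,right)
state=C head=4 tape=abbab[b]bb_   (C,b)→(C,b,right)
state=C head=5 tape=abbabb[b]b_   (C,b)→(C,b,right)
state=C head=6 tape=abbabbb[b]_   (C,b)→(C,b,right)
state=C head=7 tape=abbabbbb[_]
M halts after 15 transitions.

15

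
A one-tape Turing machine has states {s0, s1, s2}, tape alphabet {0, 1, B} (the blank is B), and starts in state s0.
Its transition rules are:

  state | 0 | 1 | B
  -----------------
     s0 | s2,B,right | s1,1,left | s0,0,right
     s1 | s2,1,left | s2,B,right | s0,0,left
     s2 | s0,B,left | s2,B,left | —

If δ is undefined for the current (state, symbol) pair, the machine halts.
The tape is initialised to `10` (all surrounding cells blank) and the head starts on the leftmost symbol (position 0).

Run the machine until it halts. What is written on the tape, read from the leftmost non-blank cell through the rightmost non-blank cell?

0BB0

s0 | BB[1]0   read 1 → write 1, move left, go to s1
s1 | B[B]10   read B → write 0, move left, go to s0
s0 | [B]010   read B → write 0, move right, go to s0
s0 | 0[0]10   read 0 → write B, move right, go to s2
s2 | 0B[1]0   read 1 → write B, move left, go to s2
s2 | 0[B]B0
The non-blank tape span at halt is 0BB0.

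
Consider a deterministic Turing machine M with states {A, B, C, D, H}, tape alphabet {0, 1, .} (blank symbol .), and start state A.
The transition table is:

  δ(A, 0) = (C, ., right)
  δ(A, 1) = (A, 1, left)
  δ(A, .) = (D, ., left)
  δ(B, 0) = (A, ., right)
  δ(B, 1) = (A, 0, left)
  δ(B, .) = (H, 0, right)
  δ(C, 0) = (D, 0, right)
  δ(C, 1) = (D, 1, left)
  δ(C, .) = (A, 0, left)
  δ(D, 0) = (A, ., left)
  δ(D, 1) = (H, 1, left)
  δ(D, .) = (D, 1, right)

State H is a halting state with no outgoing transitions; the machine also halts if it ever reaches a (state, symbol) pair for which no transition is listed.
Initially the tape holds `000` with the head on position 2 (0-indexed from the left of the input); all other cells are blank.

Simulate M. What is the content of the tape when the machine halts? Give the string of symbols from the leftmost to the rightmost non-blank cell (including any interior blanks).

1111..0

state=A head=2 tape=...00[0].   (A,0)→(C,.,right)
state=C head=3 tape=...00.[.]   (C,.)→(A,0,left)
state=A head=2 tape=...00[.]0   (A,.)→(D,.,left)
state=D head=1 tape=...0[0].0   (D,0)→(A,.,left)
state=A head=0 tape=...[0]..0   (A,0)→(C,.,right)
state=C head=1 tape=....[.].0   (C,.)→(A,0,left)
state=A head=0 tape=...[.]0.0   (A,.)→(D,.,left)
state=D head=-1 tape=..[.].0.0   (D,.)→(D,1,right)
state=D head=0 tape=..1[.]0.0   (D,.)→(D,1,right)
state=D head=1 tape=..11[0].0   (D,0)→(A,.,left)
state=A head=0 tape=..1[1]..0   (A,1)→(A,1,left)
state=A head=-1 tape=..[1]1..0   (A,1)→(A,1,left)
state=A head=-2 tape=.[.]11..0   (A,.)→(D,.,left)
state=D head=-3 tape=[.].11..0   (D,.)→(D,1,right)
state=D head=-2 tape=1[.]11..0   (D,.)→(D,1,right)
state=D head=-1 tape=11[1]1..0   (D,1)→(H,1,left)
state=H head=-2 tape=1[1]11..0
The non-blank tape span at halt is 1111..0.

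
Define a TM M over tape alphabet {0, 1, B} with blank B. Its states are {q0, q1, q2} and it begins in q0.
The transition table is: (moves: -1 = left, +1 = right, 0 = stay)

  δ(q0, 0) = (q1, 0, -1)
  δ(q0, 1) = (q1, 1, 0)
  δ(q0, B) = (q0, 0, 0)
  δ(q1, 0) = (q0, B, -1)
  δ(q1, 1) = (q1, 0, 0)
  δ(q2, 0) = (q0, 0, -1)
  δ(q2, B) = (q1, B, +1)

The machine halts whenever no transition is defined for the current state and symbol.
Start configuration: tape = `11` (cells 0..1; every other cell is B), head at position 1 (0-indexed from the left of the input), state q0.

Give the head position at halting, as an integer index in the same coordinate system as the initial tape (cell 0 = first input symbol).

state=q0 head=1 tape=BB1[1]   (q0,1)→(q1,1,0)
state=q1 head=1 tape=BB1[1]   (q1,1)→(q1,0,0)
state=q1 head=1 tape=BB1[0]   (q1,0)→(q0,B,-1)
state=q0 head=0 tape=BB[1]B   (q0,1)→(q1,1,0)
state=q1 head=0 tape=BB[1]B   (q1,1)→(q1,0,0)
state=q1 head=0 tape=BB[0]B   (q1,0)→(q0,B,-1)
state=q0 head=-1 tape=B[B]BB   (q0,B)→(q0,0,0)
state=q0 head=-1 tape=B[0]BB   (q0,0)→(q1,0,-1)
state=q1 head=-2 tape=[B]0BB
At halt the head is at cell -2.

-2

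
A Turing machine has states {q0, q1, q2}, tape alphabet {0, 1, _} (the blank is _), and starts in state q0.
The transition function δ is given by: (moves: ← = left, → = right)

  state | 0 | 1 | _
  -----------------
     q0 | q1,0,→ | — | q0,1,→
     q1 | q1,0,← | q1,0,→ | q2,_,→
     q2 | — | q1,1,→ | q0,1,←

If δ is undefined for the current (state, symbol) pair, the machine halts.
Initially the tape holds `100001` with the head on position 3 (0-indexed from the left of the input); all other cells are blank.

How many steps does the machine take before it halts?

9

q0 | _100[0]01   read 0 → write 0, move →, go to q1
q1 | _1000[0]1   read 0 → write 0, move ←, go to q1
q1 | _100[0]01   read 0 → write 0, move ←, go to q1
q1 | _10[0]001   read 0 → write 0, move ←, go to q1
q1 | _1[0]0001   read 0 → write 0, move ←, go to q1
q1 | _[1]00001   read 1 → write 0, move →, go to q1
q1 | _0[0]0001   read 0 → write 0, move ←, go to q1
q1 | _[0]00001   read 0 → write 0, move ←, go to q1
q1 | [_]000001   read _ → write _, move →, go to q2
q2 | _[0]00001
M halts after 9 transitions.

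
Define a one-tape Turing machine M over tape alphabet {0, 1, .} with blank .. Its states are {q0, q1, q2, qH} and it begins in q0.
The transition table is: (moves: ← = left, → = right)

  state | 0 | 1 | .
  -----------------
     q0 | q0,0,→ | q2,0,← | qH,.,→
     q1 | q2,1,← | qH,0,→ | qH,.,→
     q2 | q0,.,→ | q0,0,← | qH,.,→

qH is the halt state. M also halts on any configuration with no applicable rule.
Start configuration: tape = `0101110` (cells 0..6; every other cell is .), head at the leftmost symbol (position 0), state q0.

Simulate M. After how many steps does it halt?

state=q0 head=0 tape=[0]101110..   (q0,0)→(q0,0,→)
state=q0 head=1 tape=0[1]01110..   (q0,1)→(q2,0,←)
state=q2 head=0 tape=[0]001110..   (q2,0)→(q0,.,→)
state=q0 head=1 tape=.[0]01110..   (q0,0)→(q0,0,→)
state=q0 head=2 tape=.0[0]1110..   (q0,0)→(q0,0,→)
state=q0 head=3 tape=.00[1]110..   (q0,1)→(q2,0,←)
state=q2 head=2 tape=.0[0]0110..   (q2,0)→(q0,.,→)
state=q0 head=3 tape=.0.[0]110..   (q0,0)→(q0,0,→)
state=q0 head=4 tape=.0.0[1]10..   (q0,1)→(q2,0,←)
state=q2 head=3 tape=.0.[0]010..   (q2,0)→(q0,.,→)
state=q0 head=4 tape=.0..[0]10..   (q0,0)→(q0,0,→)
state=q0 head=5 tape=.0..0[1]0..   (q0,1)→(q2,0,←)
state=q2 head=4 tape=.0..[0]00..   (q2,0)→(q0,.,→)
state=q0 head=5 tape=.0...[0]0..   (q0,0)→(q0,0,→)
state=q0 head=6 tape=.0...0[0]..   (q0,0)→(q0,0,→)
state=q0 head=7 tape=.0...00[.].   (q0,.)→(qH,.,→)
state=qH head=8 tape=.0...00.[.]
M halts after 16 transitions.

16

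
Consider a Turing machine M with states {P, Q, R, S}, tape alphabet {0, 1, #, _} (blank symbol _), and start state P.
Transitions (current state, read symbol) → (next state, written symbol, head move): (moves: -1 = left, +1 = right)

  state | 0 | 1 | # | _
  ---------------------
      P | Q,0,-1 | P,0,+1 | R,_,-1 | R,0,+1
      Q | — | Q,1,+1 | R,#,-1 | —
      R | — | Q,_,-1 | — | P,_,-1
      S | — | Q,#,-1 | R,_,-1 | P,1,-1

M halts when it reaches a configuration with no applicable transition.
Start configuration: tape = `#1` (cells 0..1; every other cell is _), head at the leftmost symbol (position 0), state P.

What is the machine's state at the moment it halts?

P | ___[#]1   read # → write _, move -1, go to R
R | __[_]_1   read _ → write _, move -1, go to P
P | _[_]__1   read _ → write 0, move +1, go to R
R | _0[_]_1   read _ → write _, move -1, go to P
P | _[0]__1   read 0 → write 0, move -1, go to Q
Q | [_]0__1
No transition is defined for (Q, _); M halts in state Q.

Q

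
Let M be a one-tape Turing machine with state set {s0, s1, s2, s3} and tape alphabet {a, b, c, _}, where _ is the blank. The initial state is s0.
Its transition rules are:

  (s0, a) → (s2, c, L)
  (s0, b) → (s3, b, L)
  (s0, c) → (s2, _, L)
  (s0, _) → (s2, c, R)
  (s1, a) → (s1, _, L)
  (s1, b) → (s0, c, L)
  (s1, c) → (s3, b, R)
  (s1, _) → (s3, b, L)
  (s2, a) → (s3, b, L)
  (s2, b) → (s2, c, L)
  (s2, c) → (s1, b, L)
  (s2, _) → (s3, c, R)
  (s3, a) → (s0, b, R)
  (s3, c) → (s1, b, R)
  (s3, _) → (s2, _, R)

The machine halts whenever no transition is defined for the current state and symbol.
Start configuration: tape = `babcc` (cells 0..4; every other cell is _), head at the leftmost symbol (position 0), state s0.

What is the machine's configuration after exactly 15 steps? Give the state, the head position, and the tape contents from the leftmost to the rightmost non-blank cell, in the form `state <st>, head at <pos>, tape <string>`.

s0 | ___[b]abcc   read b → write b, move L, go to s3
s3 | __[_]babcc   read _ → write _, move R, go to s2
s2 | ___[b]abcc   read b → write c, move L, go to s2
s2 | __[_]cabcc   read _ → write c, move R, go to s3
s3 | __c[c]abcc   read c → write b, move R, go to s1
s1 | __cb[a]bcc   read a → write _, move L, go to s1
s1 | __c[b]_bcc   read b → write c, move L, go to s0
s0 | __[c]c_bcc   read c → write _, move L, go to s2
s2 | _[_]_c_bcc   read _ → write c, move R, go to s3
s3 | _c[_]c_bcc   read _ → write _, move R, go to s2
s2 | _c_[c]_bcc   read c → write b, move L, go to s1
s1 | _c[_]b_bcc   read _ → write b, move L, go to s3
s3 | _[c]bb_bcc   read c → write b, move R, go to s1
s1 | _b[b]b_bcc   read b → write c, move L, go to s0
s0 | _[b]cb_bcc   read b → write b, move L, go to s3
s3 | [_]bcb_bcc
After 15 steps: state s3, head at -3, tape bcb_bcc.

state s3, head at -3, tape bcb_bcc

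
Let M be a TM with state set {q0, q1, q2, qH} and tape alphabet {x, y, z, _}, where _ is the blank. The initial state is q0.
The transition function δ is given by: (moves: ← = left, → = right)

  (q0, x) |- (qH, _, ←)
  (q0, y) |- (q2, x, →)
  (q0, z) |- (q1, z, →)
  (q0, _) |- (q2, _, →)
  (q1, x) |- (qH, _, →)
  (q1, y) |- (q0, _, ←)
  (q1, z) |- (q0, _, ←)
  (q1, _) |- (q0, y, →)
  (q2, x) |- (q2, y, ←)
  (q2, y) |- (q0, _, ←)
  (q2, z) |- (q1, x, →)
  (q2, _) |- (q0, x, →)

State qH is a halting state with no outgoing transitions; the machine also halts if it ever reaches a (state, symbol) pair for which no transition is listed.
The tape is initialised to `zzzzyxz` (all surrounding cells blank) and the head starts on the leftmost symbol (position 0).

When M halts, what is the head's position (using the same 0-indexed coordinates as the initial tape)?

3

state=q0 head=0 tape=[z]zzzyxz   (q0,z)→(q1,z,→)
state=q1 head=1 tape=z[z]zzyxz   (q1,z)→(q0,_,←)
state=q0 head=0 tape=[z]_zzyxz   (q0,z)→(q1,z,→)
state=q1 head=1 tape=z[_]zzyxz   (q1,_)→(q0,y,→)
state=q0 head=2 tape=zy[z]zyxz   (q0,z)→(q1,z,→)
state=q1 head=3 tape=zyz[z]yxz   (q1,z)→(q0,_,←)
state=q0 head=2 tape=zy[z]_yxz   (q0,z)→(q1,z,→)
state=q1 head=3 tape=zyz[_]yxz   (q1,_)→(q0,y,→)
state=q0 head=4 tape=zyzy[y]xz   (q0,y)→(q2,x,→)
state=q2 head=5 tape=zyzyx[x]z   (q2,x)→(q2,y,←)
state=q2 head=4 tape=zyzy[x]yz   (q2,x)→(q2,y,←)
state=q2 head=3 tape=zyz[y]yyz   (q2,y)→(q0,_,←)
state=q0 head=2 tape=zy[z]_yyz   (q0,z)→(q1,z,→)
state=q1 head=3 tape=zyz[_]yyz   (q1,_)→(q0,y,→)
state=q0 head=4 tape=zyzy[y]yz   (q0,y)→(q2,x,→)
state=q2 head=5 tape=zyzyx[y]z   (q2,y)→(q0,_,←)
state=q0 head=4 tape=zyzy[x]_z   (q0,x)→(qH,_,←)
state=qH head=3 tape=zyz[y]__z
At halt the head is at cell 3.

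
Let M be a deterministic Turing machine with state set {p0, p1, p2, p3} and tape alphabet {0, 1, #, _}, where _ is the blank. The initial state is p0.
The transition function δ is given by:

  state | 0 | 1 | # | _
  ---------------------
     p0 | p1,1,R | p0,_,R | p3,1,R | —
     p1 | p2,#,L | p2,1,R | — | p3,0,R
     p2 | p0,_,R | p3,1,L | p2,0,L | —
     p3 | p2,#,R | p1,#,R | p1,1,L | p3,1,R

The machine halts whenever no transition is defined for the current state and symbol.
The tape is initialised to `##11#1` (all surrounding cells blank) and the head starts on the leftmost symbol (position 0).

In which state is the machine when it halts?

p1

state=p0 head=0 tape=[#]#11#1   (p0,#)→(p3,1,R)
state=p3 head=1 tape=1[#]11#1   (p3,#)→(p1,1,L)
state=p1 head=0 tape=[1]111#1   (p1,1)→(p2,1,R)
state=p2 head=1 tape=1[1]11#1   (p2,1)→(p3,1,L)
state=p3 head=0 tape=[1]111#1   (p3,1)→(p1,#,R)
state=p1 head=1 tape=#[1]11#1   (p1,1)→(p2,1,R)
state=p2 head=2 tape=#1[1]1#1   (p2,1)→(p3,1,L)
state=p3 head=1 tape=#[1]11#1   (p3,1)→(p1,#,R)
state=p1 head=2 tape=##[1]1#1   (p1,1)→(p2,1,R)
state=p2 head=3 tape=##1[1]#1   (p2,1)→(p3,1,L)
state=p3 head=2 tape=##[1]1#1   (p3,1)→(p1,#,R)
state=p1 head=3 tape=###[1]#1   (p1,1)→(p2,1,R)
state=p2 head=4 tape=###1[#]1   (p2,#)→(p2,0,L)
state=p2 head=3 tape=###[1]01   (p2,1)→(p3,1,L)
state=p3 head=2 tape=##[#]101   (p3,#)→(p1,1,L)
state=p1 head=1 tape=#[#]1101
No transition is defined for (p1, #); M halts in state p1.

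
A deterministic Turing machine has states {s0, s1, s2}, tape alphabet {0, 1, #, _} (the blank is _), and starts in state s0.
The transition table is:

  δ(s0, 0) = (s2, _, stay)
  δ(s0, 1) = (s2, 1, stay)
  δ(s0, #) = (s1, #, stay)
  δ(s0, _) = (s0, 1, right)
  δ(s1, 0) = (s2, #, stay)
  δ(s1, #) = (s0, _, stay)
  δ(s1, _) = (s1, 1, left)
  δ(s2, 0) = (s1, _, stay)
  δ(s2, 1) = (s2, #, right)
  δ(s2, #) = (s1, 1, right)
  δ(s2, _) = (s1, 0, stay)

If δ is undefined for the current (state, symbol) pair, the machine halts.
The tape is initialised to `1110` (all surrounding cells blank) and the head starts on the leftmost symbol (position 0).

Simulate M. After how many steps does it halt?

state=s0 head=0 tape=[1]110__   (s0,1)→(s2,1,stay)
state=s2 head=0 tape=[1]110__   (s2,1)→(s2,#,right)
state=s2 head=1 tape=#[1]10__   (s2,1)→(s2,#,right)
state=s2 head=2 tape=##[1]0__   (s2,1)→(s2,#,right)
state=s2 head=3 tape=###[0]__   (s2,0)→(s1,_,stay)
state=s1 head=3 tape=###[_]__   (s1,_)→(s1,1,left)
state=s1 head=2 tape=##[#]1__   (s1,#)→(s0,_,stay)
state=s0 head=2 tape=##[_]1__   (s0,_)→(s0,1,right)
state=s0 head=3 tape=##1[1]__   (s0,1)→(s2,1,stay)
state=s2 head=3 tape=##1[1]__   (s2,1)→(s2,#,right)
state=s2 head=4 tape=##1#[_]_   (s2,_)→(s1,0,stay)
state=s1 head=4 tape=##1#[0]_   (s1,0)→(s2,#,stay)
state=s2 head=4 tape=##1#[#]_   (s2,#)→(s1,1,right)
state=s1 head=5 tape=##1#1[_]   (s1,_)→(s1,1,left)
state=s1 head=4 tape=##1#[1]1
M halts after 14 transitions.

14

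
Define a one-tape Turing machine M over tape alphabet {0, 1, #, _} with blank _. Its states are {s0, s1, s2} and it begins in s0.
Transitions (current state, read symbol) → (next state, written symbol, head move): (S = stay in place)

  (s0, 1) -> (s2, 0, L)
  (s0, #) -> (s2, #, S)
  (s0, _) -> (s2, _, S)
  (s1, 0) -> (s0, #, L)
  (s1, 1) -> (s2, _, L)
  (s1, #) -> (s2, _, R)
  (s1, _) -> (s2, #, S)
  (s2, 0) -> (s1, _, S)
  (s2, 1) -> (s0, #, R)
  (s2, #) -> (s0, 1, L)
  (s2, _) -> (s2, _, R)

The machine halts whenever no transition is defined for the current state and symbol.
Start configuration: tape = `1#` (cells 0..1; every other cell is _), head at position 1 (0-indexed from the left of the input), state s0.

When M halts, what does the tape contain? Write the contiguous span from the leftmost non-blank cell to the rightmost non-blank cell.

#0

state=s0 head=1 tape=_1[#]   (s0,#)→(s2,#,S)
state=s2 head=1 tape=_1[#]   (s2,#)→(s0,1,L)
state=s0 head=0 tape=_[1]1   (s0,1)→(s2,0,L)
state=s2 head=-1 tape=[_]01   (s2,_)→(s2,_,R)
state=s2 head=0 tape=_[0]1   (s2,0)→(s1,_,S)
state=s1 head=0 tape=_[_]1   (s1,_)→(s2,#,S)
state=s2 head=0 tape=_[#]1   (s2,#)→(s0,1,L)
state=s0 head=-1 tape=[_]11   (s0,_)→(s2,_,S)
state=s2 head=-1 tape=[_]11   (s2,_)→(s2,_,R)
state=s2 head=0 tape=_[1]1   (s2,1)→(s0,#,R)
state=s0 head=1 tape=_#[1]   (s0,1)→(s2,0,L)
state=s2 head=0 tape=_[#]0   (s2,#)→(s0,1,L)
state=s0 head=-1 tape=[_]10   (s0,_)→(s2,_,S)
state=s2 head=-1 tape=[_]10   (s2,_)→(s2,_,R)
state=s2 head=0 tape=_[1]0   (s2,1)→(s0,#,R)
state=s0 head=1 tape=_#[0]
The non-blank tape span at halt is #0.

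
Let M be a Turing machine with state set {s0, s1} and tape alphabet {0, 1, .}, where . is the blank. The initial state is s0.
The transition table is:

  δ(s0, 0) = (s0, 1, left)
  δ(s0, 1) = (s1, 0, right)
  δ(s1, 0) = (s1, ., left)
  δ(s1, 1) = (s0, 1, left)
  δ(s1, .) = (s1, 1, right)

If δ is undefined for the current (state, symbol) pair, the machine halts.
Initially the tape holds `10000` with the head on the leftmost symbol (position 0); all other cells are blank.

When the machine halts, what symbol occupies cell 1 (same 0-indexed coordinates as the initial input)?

1

state=s0 head=0 tape=..[1]0000   (s0,1)→(s1,0,right)
state=s1 head=1 tape=..0[0]000   (s1,0)→(s1,.,left)
state=s1 head=0 tape=..[0].000   (s1,0)→(s1,.,left)
state=s1 head=-1 tape=.[.]..000   (s1,.)→(s1,1,right)
state=s1 head=0 tape=.1[.].000   (s1,.)→(s1,1,right)
state=s1 head=1 tape=.11[.]000   (s1,.)→(s1,1,right)
state=s1 head=2 tape=.111[0]00   (s1,0)→(s1,.,left)
state=s1 head=1 tape=.11[1].00   (s1,1)→(s0,1,left)
state=s0 head=0 tape=.1[1]1.00   (s0,1)→(s1,0,right)
state=s1 head=1 tape=.10[1].00   (s1,1)→(s0,1,left)
state=s0 head=0 tape=.1[0]1.00   (s0,0)→(s0,1,left)
state=s0 head=-1 tape=.[1]11.00   (s0,1)→(s1,0,right)
state=s1 head=0 tape=.0[1]1.00   (s1,1)→(s0,1,left)
state=s0 head=-1 tape=.[0]11.00   (s0,0)→(s0,1,left)
state=s0 head=-2 tape=[.]111.00
Cell 1 holds 1 when M halts.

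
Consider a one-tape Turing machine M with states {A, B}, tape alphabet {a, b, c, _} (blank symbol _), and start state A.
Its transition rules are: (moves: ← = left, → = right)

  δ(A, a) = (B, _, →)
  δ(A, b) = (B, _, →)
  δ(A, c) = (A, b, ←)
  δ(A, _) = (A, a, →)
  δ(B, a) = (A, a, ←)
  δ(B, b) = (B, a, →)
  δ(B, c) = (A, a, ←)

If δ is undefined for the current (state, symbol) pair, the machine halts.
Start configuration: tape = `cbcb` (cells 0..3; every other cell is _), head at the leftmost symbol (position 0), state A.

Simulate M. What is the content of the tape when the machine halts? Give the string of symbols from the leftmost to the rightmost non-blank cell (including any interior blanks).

state=A head=0 tape=_[c]bcb_   (A,c)→(A,b,←)
state=A head=-1 tape=[_]bbcb_   (A,_)→(A,a,→)
state=A head=0 tape=a[b]bcb_   (A,b)→(B,_,→)
state=B head=1 tape=a_[b]cb_   (B,b)→(B,a,→)
state=B head=2 tape=a_a[c]b_   (B,c)→(A,a,←)
state=A head=1 tape=a_[a]ab_   (A,a)→(B,_,→)
state=B head=2 tape=a__[a]b_   (B,a)→(A,a,←)
state=A head=1 tape=a_[_]ab_   (A,_)→(A,a,→)
state=A head=2 tape=a_a[a]b_   (A,a)→(B,_,→)
state=B head=3 tape=a_a_[b]_   (B,b)→(B,a,→)
state=B head=4 tape=a_a_a[_]
The non-blank tape span at halt is a_a_a.

a_a_a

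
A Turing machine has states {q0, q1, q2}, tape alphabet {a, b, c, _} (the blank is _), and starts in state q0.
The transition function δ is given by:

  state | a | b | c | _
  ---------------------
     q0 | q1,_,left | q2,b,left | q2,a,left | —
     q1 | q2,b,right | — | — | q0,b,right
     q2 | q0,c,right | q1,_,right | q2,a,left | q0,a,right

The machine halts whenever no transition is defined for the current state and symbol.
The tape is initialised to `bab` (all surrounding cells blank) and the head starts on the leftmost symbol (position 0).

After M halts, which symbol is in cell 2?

_

state=q0 head=0 tape=__[b]ab__   (q0,b)→(q2,b,left)
state=q2 head=-1 tape=_[_]bab__   (q2,_)→(q0,a,right)
state=q0 head=0 tape=_a[b]ab__   (q0,b)→(q2,b,left)
state=q2 head=-1 tape=_[a]bab__   (q2,a)→(q0,c,right)
state=q0 head=0 tape=_c[b]ab__   (q0,b)→(q2,b,left)
state=q2 head=-1 tape=_[c]bab__   (q2,c)→(q2,a,left)
state=q2 head=-2 tape=[_]abab__   (q2,_)→(q0,a,right)
state=q0 head=-1 tape=a[a]bab__   (q0,a)→(q1,_,left)
state=q1 head=-2 tape=[a]_bab__   (q1,a)→(q2,b,right)
state=q2 head=-1 tape=b[_]bab__   (q2,_)→(q0,a,right)
state=q0 head=0 tape=ba[b]ab__   (q0,b)→(q2,b,left)
state=q2 head=-1 tape=b[a]bab__   (q2,a)→(q0,c,right)
state=q0 head=0 tape=bc[b]ab__   (q0,b)→(q2,b,left)
state=q2 head=-1 tape=b[c]bab__   (q2,c)→(q2,a,left)
state=q2 head=-2 tape=[b]abab__   (q2,b)→(q1,_,right)
state=q1 head=-1 tape=_[a]bab__   (q1,a)→(q2,b,right)
state=q2 head=0 tape=_b[b]ab__   (q2,b)→(q1,_,right)
state=q1 head=1 tape=_b_[a]b__   (q1,a)→(q2,b,right)
state=q2 head=2 tape=_b_b[b]__   (q2,b)→(q1,_,right)
state=q1 head=3 tape=_b_b_[_]_   (q1,_)→(q0,b,right)
state=q0 head=4 tape=_b_b_b[_]
Cell 2 holds _ when M halts.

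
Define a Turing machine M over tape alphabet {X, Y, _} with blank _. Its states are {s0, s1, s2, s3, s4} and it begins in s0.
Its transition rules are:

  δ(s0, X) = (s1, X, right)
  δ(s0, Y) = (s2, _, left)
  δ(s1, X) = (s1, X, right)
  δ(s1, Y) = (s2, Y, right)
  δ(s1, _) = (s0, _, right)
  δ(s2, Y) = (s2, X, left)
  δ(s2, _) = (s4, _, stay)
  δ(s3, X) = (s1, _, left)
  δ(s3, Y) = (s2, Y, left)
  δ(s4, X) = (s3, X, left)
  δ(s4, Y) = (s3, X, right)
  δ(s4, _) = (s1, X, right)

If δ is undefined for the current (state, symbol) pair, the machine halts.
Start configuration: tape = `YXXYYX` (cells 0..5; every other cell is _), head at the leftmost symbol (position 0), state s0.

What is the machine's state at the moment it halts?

s2

s0 | _[Y]XXYYX   read Y → write _, move left, go to s2
s2 | [_]_XXYYX   read _ → write _, move stay, go to s4
s4 | [_]_XXYYX   read _ → write X, move right, go to s1
s1 | X[_]XXYYX   read _ → write _, move right, go to s0
s0 | X_[X]XYYX   read X → write X, move right, go to s1
s1 | X_X[X]YYX   read X → write X, move right, go to s1
s1 | X_XX[Y]YX   read Y → write Y, move right, go to s2
s2 | X_XXY[Y]X   read Y → write X, move left, go to s2
s2 | X_XX[Y]XX   read Y → write X, move left, go to s2
s2 | X_X[X]XXX
No transition is defined for (s2, X); M halts in state s2.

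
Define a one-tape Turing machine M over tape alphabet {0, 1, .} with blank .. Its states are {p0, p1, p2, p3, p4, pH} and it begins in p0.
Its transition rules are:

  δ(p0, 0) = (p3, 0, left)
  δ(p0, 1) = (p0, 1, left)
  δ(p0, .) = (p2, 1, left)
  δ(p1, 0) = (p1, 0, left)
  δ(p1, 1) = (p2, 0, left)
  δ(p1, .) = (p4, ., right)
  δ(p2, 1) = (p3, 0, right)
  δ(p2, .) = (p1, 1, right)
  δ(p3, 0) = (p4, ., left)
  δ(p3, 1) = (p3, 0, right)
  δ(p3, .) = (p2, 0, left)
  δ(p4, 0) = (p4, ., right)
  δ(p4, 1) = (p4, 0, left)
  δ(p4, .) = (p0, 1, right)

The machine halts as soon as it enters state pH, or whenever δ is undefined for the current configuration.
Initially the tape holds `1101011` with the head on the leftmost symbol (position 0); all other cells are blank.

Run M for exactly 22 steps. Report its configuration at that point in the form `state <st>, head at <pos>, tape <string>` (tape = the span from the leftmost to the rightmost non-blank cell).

p0 | ....[1]101011   read 1 → write 1, move left, go to p0
p0 | ...[.]1101011   read . → write 1, move left, go to p2
p2 | ..[.]11101011   read . → write 1, move right, go to p1
p1 | ..1[1]1101011   read 1 → write 0, move left, go to p2
p2 | ..[1]01101011   read 1 → write 0, move right, go to p3
p3 | ..0[0]1101011   read 0 → write ., move left, go to p4
p4 | ..[0].1101011   read 0 → write ., move right, go to p4
p4 | ...[.]1101011   read . → write 1, move right, go to p0
p0 | ...1[1]101011   read 1 → write 1, move left, go to p0
p0 | ...[1]1101011   read 1 → write 1, move left, go to p0
p0 | ..[.]11101011   read . → write 1, move left, go to p2
p2 | .[.]111101011   read . → write 1, move right, go to p1
p1 | .1[1]11101011   read 1 → write 0, move left, go to p2
p2 | .[1]011101011   read 1 → write 0, move right, go to p3
p3 | .0[0]11101011   read 0 → write ., move left, go to p4
p4 | .[0].11101011   read 0 → write ., move right, go to p4
p4 | ..[.]11101011   read . → write 1, move right, go to p0
p0 | ..1[1]1101011   read 1 → write 1, move left, go to p0
p0 | ..[1]11101011   read 1 → write 1, move left, go to p0
p0 | .[.]111101011   read . → write 1, move left, go to p2
p2 | [.]1111101011   read . → write 1, move right, go to p1
p1 | 1[1]111101011   read 1 → write 0, move left, go to p2
p2 | [1]0111101011
After 22 steps: state p2, head at -4, tape 10111101011.

state p2, head at -4, tape 10111101011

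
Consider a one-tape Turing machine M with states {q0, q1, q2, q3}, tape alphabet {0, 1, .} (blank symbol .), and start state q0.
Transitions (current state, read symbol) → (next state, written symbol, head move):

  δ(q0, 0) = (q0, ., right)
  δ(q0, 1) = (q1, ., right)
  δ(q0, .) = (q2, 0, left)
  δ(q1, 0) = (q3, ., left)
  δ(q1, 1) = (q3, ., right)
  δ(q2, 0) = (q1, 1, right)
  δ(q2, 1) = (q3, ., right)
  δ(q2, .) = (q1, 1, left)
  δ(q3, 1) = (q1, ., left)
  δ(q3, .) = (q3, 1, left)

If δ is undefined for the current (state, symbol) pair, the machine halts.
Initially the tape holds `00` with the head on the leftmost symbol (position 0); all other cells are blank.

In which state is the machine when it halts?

q0 | [0]0.   read 0 → write ., move right, go to q0
q0 | .[0].   read 0 → write ., move right, go to q0
q0 | ..[.]   read . → write 0, move left, go to q2
q2 | .[.]0   read . → write 1, move left, go to q1
q1 | [.]10
No transition is defined for (q1, .); M halts in state q1.

q1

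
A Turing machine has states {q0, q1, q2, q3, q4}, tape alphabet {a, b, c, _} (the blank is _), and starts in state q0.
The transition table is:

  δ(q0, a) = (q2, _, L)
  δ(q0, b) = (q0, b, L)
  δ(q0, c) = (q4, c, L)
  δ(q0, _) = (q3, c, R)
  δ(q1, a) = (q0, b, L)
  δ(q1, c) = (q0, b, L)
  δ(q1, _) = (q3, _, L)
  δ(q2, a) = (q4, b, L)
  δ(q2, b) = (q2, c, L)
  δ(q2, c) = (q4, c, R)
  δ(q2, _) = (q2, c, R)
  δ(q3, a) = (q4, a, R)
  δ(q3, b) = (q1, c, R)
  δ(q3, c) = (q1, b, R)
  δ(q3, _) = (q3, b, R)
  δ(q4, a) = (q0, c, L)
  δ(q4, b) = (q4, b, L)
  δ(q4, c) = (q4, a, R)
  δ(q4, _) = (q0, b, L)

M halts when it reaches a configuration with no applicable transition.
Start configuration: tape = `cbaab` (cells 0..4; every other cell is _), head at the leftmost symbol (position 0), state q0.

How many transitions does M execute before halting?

state=q0 head=0 tape=_____[c]baab   (q0,c)→(q4,c,L)
state=q4 head=-1 tape=____[_]cbaab   (q4,_)→(q0,b,L)
state=q0 head=-2 tape=___[_]bcbaab   (q0,_)→(q3,c,R)
state=q3 head=-1 tape=___c[b]cbaab   (q3,b)→(q1,c,R)
state=q1 head=0 tape=___cc[c]baab   (q1,c)→(q0,b,L)
state=q0 head=-1 tape=___c[c]bbaab   (q0,c)→(q4,c,L)
state=q4 head=-2 tape=___[c]cbbaab   (q4,c)→(q4,a,R)
state=q4 head=-1 tape=___a[c]bbaab   (q4,c)→(q4,a,R)
state=q4 head=0 tape=___aa[b]baab   (q4,b)→(q4,b,L)
state=q4 head=-1 tape=___a[a]bbaab   (q4,a)→(q0,c,L)
state=q0 head=-2 tape=___[a]cbbaab   (q0,a)→(q2,_,L)
state=q2 head=-3 tape=__[_]_cbbaab   (q2,_)→(q2,c,R)
state=q2 head=-2 tape=__c[_]cbbaab   (q2,_)→(q2,c,R)
state=q2 head=-1 tape=__cc[c]bbaab   (q2,c)→(q4,c,R)
state=q4 head=0 tape=__ccc[b]baab   (q4,b)→(q4,b,L)
state=q4 head=-1 tape=__cc[c]bbaab   (q4,c)→(q4,a,R)
state=q4 head=0 tape=__cca[b]baab   (q4,b)→(q4,b,L)
state=q4 head=-1 tape=__cc[a]bbaab   (q4,a)→(q0,c,L)
state=q0 head=-2 tape=__c[c]cbbaab   (q0,c)→(q4,c,L)
state=q4 head=-3 tape=__[c]ccbbaab   (q4,c)→(q4,a,R)
state=q4 head=-2 tape=__a[c]cbbaab   (q4,c)→(q4,a,R)
state=q4 head=-1 tape=__aa[c]bbaab   (q4,c)→(q4,a,R)
state=q4 head=0 tape=__aaa[b]baab   (q4,b)→(q4,b,L)
state=q4 head=-1 tape=__aa[a]bbaab   (q4,a)→(q0,c,L)
state=q0 head=-2 tape=__a[a]cbbaab   (q0,a)→(q2,_,L)
state=q2 head=-3 tape=__[a]_cbbaab   (q2,a)→(q4,b,L)
state=q4 head=-4 tape=_[_]b_cbbaab   (q4,_)→(q0,b,L)
state=q0 head=-5 tape=[_]bb_cbbaab   (q0,_)→(q3,c,R)
state=q3 head=-4 tape=c[b]b_cbbaab   (q3,b)→(q1,c,R)
state=q1 head=-3 tape=cc[b]_cbbaab
M halts after 29 transitions.

29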